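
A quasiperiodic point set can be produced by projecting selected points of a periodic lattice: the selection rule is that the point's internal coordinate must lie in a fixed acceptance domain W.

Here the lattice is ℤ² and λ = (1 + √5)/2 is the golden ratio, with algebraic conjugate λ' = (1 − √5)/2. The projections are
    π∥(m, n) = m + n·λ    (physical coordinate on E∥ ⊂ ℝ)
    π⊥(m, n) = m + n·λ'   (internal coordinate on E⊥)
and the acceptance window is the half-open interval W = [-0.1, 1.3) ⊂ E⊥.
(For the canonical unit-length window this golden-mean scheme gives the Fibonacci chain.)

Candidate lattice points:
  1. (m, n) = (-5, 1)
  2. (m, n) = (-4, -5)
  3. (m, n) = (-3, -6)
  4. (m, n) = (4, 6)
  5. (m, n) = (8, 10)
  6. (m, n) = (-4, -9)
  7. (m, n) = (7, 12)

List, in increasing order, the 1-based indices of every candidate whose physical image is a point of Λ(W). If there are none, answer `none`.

3, 4

Compute λ' = (1−√5)/2 = -0.61803, so π⊥(m,n) = m -0.61803·n.
#1 (-5,1): internal coord -5 + (1)·λ' = -5.61803; -5.61803 ∉ [-0.1, 1.3) → out
#2 (-4,-5): internal coord -4 + (-5)·λ' = -0.90983; -0.90983 ∉ [-0.1, 1.3) → out
#3 (-3,-6): internal coord -3 + (-6)·λ' = +0.70820; +0.70820 ∈ [-0.1, 1.3) → IN Λ
#4 (4,6): internal coord 4 + (6)·λ' = +0.29180; +0.29180 ∈ [-0.1, 1.3) → IN Λ
#5 (8,10): internal coord 8 + (10)·λ' = +1.81966; +1.81966 ∉ [-0.1, 1.3) → out
#6 (-4,-9): internal coord -4 + (-9)·λ' = +1.56231; +1.56231 ∉ [-0.1, 1.3) → out
#7 (7,12): internal coord 7 + (12)·λ' = -0.41641; -0.41641 ∉ [-0.1, 1.3) → out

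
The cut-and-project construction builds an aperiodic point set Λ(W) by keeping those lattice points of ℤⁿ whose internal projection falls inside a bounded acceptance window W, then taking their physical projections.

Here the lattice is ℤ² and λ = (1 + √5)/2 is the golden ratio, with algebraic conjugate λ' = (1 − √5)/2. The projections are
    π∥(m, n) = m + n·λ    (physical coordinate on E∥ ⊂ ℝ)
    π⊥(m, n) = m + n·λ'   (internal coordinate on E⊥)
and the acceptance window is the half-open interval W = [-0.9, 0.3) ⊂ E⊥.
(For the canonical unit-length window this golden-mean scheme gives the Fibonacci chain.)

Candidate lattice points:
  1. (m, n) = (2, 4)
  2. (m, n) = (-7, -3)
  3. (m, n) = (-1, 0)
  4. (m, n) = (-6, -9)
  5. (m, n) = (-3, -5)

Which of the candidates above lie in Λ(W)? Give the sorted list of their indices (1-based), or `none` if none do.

Compute λ' = (1−√5)/2 = -0.618034, so π⊥(m,n) = m -0.618034·n.
#1 (2,4): internal coord 2 + (4)·λ' = -0.472136; -0.472136 ∈ [-0.9, 0.3) → IN Λ
#2 (-7,-3): internal coord -7 + (-3)·λ' = -5.145898; -5.145898 ∉ [-0.9, 0.3) → out
#3 (-1,0): internal coord -1 + (0)·λ' = -1.000000; -1.000000 ∉ [-0.9, 0.3) → out
#4 (-6,-9): internal coord -6 + (-9)·λ' = -0.437694; -0.437694 ∈ [-0.9, 0.3) → IN Λ
#5 (-3,-5): internal coord -3 + (-5)·λ' = +0.090170; +0.090170 ∈ [-0.9, 0.3) → IN Λ

1, 4, 5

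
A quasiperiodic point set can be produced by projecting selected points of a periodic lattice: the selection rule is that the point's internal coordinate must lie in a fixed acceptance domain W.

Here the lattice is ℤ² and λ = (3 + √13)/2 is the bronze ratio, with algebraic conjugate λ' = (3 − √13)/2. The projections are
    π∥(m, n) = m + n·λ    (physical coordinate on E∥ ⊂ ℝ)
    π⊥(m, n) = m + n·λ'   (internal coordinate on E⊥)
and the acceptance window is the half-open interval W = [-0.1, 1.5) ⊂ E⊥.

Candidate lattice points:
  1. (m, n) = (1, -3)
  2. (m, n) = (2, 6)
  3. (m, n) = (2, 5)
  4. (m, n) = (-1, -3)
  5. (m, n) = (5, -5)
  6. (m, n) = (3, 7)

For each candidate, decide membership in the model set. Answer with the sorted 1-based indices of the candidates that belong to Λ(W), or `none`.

2, 3, 4, 6

Compute λ' = (3−√13)/2 = -0.30278, so π⊥(m,n) = m -0.30278·n.
[1] lift (1,-3): star map gives 1.90833; window check -0.1 ≤ 1.90833 < 1.5 is false → out
[2] lift (2,6): star map gives 0.18335; window check -0.1 ≤ 0.18335 < 1.5 is true → IN Λ
[3] lift (2,5): star map gives 0.48612; window check -0.1 ≤ 0.48612 < 1.5 is true → IN Λ
[4] lift (-1,-3): star map gives -0.09167; window check -0.1 ≤ -0.09167 < 1.5 is true → IN Λ
[5] lift (5,-5): star map gives 6.51388; window check -0.1 ≤ 6.51388 < 1.5 is false → out
[6] lift (3,7): star map gives 0.88057; window check -0.1 ≤ 0.88057 < 1.5 is true → IN Λ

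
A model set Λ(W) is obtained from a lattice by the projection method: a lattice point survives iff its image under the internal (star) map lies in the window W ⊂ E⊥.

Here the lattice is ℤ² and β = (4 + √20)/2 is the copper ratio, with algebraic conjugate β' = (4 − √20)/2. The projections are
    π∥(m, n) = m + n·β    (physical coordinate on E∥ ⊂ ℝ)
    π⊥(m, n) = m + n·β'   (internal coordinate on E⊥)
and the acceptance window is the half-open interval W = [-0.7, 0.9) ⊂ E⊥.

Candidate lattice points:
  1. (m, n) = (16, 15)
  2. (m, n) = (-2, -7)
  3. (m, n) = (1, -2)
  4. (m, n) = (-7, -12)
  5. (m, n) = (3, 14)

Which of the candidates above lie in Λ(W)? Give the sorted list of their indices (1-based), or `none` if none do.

β' = (4−√20)/2 ≈ -0.23607.
#1 (16,15): internal coord 16 + (15)·β' = +12.45898; +12.45898 ∉ [-0.7, 0.9) → out
#2 (-2,-7): internal coord -2 + (-7)·β' = -0.34752; -0.34752 ∈ [-0.7, 0.9) → IN Λ
#3 (1,-2): internal coord 1 + (-2)·β' = +1.47214; +1.47214 ∉ [-0.7, 0.9) → out
#4 (-7,-12): internal coord -7 + (-12)·β' = -4.16718; -4.16718 ∉ [-0.7, 0.9) → out
#5 (3,14): internal coord 3 + (14)·β' = -0.30495; -0.30495 ∈ [-0.7, 0.9) → IN Λ

2, 5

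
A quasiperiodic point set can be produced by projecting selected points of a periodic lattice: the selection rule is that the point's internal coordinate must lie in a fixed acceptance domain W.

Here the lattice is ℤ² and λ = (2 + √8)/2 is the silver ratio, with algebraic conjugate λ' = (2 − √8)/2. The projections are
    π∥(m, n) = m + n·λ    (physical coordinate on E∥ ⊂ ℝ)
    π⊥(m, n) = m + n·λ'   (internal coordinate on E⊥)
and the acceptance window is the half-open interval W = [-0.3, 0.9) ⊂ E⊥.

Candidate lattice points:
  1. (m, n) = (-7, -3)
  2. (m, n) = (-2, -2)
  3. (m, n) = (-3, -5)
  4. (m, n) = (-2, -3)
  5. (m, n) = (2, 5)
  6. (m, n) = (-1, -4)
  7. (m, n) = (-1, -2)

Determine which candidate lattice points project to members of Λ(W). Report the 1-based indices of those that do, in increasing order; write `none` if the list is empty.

λ' = (2−√8)/2 ≈ -0.414214.
#1 (-7,-3): internal coord -7 + (-3)·λ' = -5.757359; -5.757359 ∉ [-0.3, 0.9) → out
#2 (-2,-2): internal coord -2 + (-2)·λ' = -1.171573; -1.171573 ∉ [-0.3, 0.9) → out
#3 (-3,-5): internal coord -3 + (-5)·λ' = -0.928932; -0.928932 ∉ [-0.3, 0.9) → out
#4 (-2,-3): internal coord -2 + (-3)·λ' = -0.757359; -0.757359 ∉ [-0.3, 0.9) → out
#5 (2,5): internal coord 2 + (5)·λ' = -0.071068; -0.071068 ∈ [-0.3, 0.9) → IN Λ
#6 (-1,-4): internal coord -1 + (-4)·λ' = +0.656854; +0.656854 ∈ [-0.3, 0.9) → IN Λ
#7 (-1,-2): internal coord -1 + (-2)·λ' = -0.171573; -0.171573 ∈ [-0.3, 0.9) → IN Λ

5, 6, 7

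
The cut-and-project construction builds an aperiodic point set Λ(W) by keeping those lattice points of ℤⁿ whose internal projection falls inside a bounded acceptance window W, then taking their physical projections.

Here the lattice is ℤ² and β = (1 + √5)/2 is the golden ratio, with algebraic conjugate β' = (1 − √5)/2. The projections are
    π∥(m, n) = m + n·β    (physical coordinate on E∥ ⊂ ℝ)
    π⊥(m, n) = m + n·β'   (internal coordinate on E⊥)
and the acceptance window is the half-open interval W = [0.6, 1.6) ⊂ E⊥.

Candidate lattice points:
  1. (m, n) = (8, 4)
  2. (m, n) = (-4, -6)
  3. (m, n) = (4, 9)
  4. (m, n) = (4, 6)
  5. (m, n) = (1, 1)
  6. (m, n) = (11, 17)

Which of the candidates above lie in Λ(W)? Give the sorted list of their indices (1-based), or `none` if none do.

β' = (1−√5)/2 ≈ -0.618034.
candidate 1: (m,n)=(8,4) → π∥ = 8+4·β ≈ 14.472136, π⊥ = 8+4·β' ≈ 5.527864 ∉ [0.6, 1.6) ⇒ out
candidate 2: (m,n)=(-4,-6) → π∥ = -4-6·β ≈ -13.708204, π⊥ = -4-6·β' ≈ -0.291796 ∉ [0.6, 1.6) ⇒ out
candidate 3: (m,n)=(4,9) → π∥ = 4+9·β ≈ 18.562306, π⊥ = 4+9·β' ≈ -1.562306 ∉ [0.6, 1.6) ⇒ out
candidate 4: (m,n)=(4,6) → π∥ = 4+6·β ≈ 13.708204, π⊥ = 4+6·β' ≈ 0.291796 ∉ [0.6, 1.6) ⇒ out
candidate 5: (m,n)=(1,1) → π∥ = 1+1·β ≈ 2.618034, π⊥ = 1+1·β' ≈ 0.381966 ∉ [0.6, 1.6) ⇒ out
candidate 6: (m,n)=(11,17) → π∥ = 11+17·β ≈ 38.506578, π⊥ = 11+17·β' ≈ 0.493422 ∉ [0.6, 1.6) ⇒ out

none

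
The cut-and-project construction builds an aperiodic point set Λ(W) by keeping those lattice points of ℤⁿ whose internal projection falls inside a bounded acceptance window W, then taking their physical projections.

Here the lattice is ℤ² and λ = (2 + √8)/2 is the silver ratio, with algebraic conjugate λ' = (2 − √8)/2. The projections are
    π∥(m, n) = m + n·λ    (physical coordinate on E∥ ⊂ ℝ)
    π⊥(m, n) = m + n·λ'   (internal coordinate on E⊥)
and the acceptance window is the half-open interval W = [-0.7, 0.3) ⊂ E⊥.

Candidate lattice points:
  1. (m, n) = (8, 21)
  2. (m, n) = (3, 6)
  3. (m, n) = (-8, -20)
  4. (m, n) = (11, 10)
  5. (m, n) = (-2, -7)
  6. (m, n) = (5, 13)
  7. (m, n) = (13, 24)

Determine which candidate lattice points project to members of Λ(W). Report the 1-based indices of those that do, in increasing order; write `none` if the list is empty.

Numerically λ ≈ 2.414214 and λ' = −1/λ ≈ -0.414214.
#1 (8,21): internal coord 8 + (21)·λ' = -0.698485; -0.698485 ∈ [-0.7, 0.3) → IN Λ
#2 (3,6): internal coord 3 + (6)·λ' = +0.514719; +0.514719 ∉ [-0.7, 0.3) → out
#3 (-8,-20): internal coord -8 + (-20)·λ' = +0.284271; +0.284271 ∈ [-0.7, 0.3) → IN Λ
#4 (11,10): internal coord 11 + (10)·λ' = +6.857864; +6.857864 ∉ [-0.7, 0.3) → out
#5 (-2,-7): internal coord -2 + (-7)·λ' = +0.899495; +0.899495 ∉ [-0.7, 0.3) → out
#6 (5,13): internal coord 5 + (13)·λ' = -0.384776; -0.384776 ∈ [-0.7, 0.3) → IN Λ
#7 (13,24): internal coord 13 + (24)·λ' = +3.058875; +3.058875 ∉ [-0.7, 0.3) → out

1, 3, 6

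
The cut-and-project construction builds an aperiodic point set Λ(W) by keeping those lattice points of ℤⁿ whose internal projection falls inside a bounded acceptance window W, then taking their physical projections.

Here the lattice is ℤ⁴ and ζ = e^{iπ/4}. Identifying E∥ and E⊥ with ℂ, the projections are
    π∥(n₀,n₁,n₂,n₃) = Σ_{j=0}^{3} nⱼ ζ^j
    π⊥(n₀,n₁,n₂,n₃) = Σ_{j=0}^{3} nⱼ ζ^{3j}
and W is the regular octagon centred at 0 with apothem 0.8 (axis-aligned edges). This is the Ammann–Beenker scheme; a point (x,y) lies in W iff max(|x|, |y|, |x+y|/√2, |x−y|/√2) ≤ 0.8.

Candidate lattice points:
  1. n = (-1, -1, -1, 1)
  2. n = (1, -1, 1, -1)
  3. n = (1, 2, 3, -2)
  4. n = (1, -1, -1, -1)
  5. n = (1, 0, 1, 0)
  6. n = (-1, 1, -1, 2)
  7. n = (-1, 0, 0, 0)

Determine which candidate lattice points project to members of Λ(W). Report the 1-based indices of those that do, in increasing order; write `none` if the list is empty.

Internal map: ζ^{3j} for j=0..3 gives (1,0), (−√2/2,√2/2), (0,−1), (√2/2,√2/2).
candidate 1: n = (-1, -1, -1, 1) → π⊥ ≈ (+0.41421, +1.00000); max(|x|,|y|,|x±y|/√2) = 1.00000 > 0.8 ⇒ ∉ W
candidate 2: n = (1, -1, 1, -1) → π⊥ ≈ (+1.00000, -2.41421); max(|x|,|y|,|x±y|/√2) = 2.41421 > 0.8 ⇒ ∉ W
candidate 3: n = (1, 2, 3, -2) → π⊥ ≈ (-1.82843, -3.00000); max(|x|,|y|,|x±y|/√2) = 3.41421 > 0.8 ⇒ ∉ W
candidate 4: n = (1, -1, -1, -1) → π⊥ ≈ (+1.00000, -0.41421); max(|x|,|y|,|x±y|/√2) = 1.00000 > 0.8 ⇒ ∉ W
candidate 5: n = (1, 0, 1, 0) → π⊥ ≈ (+1.00000, -1.00000); max(|x|,|y|,|x±y|/√2) = 1.41421 > 0.8 ⇒ ∉ W
candidate 6: n = (-1, 1, -1, 2) → π⊥ ≈ (-0.29289, +3.12132); max(|x|,|y|,|x±y|/√2) = 3.12132 > 0.8 ⇒ ∉ W
candidate 7: n = (-1, 0, 0, 0) → π⊥ ≈ (-1.00000, +0.00000); max(|x|,|y|,|x±y|/√2) = 1.00000 > 0.8 ⇒ ∉ W

none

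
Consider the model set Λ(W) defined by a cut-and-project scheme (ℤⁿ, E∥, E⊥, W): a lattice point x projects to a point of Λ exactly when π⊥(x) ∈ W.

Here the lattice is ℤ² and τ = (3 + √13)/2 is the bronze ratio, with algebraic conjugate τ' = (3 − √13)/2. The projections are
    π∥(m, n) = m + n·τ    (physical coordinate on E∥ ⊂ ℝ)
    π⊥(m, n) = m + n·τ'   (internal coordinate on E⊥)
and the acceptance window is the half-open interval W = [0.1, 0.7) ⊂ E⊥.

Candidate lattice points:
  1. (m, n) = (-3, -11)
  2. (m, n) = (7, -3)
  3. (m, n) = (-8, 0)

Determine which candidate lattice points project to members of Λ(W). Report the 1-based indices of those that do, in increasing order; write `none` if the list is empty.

Compute τ' = (3−√13)/2 = -0.3028, so π⊥(m,n) = m -0.3028·n.
[1] lift (-3,-11): star map gives 0.3305; window check 0.1 ≤ 0.3305 < 0.7 is true → IN Λ
[2] lift (7,-3): star map gives 7.9083; window check 0.1 ≤ 7.9083 < 0.7 is false → out
[3] lift (-8,0): star map gives -8.0000; window check 0.1 ≤ -8.0000 < 0.7 is false → out

1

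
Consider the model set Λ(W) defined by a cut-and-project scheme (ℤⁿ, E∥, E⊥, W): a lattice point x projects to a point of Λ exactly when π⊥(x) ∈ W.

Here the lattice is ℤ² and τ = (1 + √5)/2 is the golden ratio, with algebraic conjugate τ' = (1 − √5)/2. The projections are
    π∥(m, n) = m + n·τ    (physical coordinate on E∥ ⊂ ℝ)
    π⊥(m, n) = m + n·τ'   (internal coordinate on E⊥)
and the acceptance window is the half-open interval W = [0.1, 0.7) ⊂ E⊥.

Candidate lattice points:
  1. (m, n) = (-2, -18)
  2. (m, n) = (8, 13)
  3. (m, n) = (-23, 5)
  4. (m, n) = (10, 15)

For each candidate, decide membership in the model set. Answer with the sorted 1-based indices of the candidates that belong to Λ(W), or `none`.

none

Numerically τ ≈ 1.618034 and τ' = −1/τ ≈ -0.618034.
candidate 1: (m,n)=(-2,-18) → π∥ = -2-18·τ ≈ -31.124612, π⊥ = -2-18·τ' ≈ 9.124612 ∉ [0.1, 0.7) ⇒ out
candidate 2: (m,n)=(8,13) → π∥ = 8+13·τ ≈ 29.034442, π⊥ = 8+13·τ' ≈ -0.034442 ∉ [0.1, 0.7) ⇒ out
candidate 3: (m,n)=(-23,5) → π∥ = -23+5·τ ≈ -14.909830, π⊥ = -23+5·τ' ≈ -26.090170 ∉ [0.1, 0.7) ⇒ out
candidate 4: (m,n)=(10,15) → π∥ = 10+15·τ ≈ 34.270510, π⊥ = 10+15·τ' ≈ 0.729490 ∉ [0.1, 0.7) ⇒ out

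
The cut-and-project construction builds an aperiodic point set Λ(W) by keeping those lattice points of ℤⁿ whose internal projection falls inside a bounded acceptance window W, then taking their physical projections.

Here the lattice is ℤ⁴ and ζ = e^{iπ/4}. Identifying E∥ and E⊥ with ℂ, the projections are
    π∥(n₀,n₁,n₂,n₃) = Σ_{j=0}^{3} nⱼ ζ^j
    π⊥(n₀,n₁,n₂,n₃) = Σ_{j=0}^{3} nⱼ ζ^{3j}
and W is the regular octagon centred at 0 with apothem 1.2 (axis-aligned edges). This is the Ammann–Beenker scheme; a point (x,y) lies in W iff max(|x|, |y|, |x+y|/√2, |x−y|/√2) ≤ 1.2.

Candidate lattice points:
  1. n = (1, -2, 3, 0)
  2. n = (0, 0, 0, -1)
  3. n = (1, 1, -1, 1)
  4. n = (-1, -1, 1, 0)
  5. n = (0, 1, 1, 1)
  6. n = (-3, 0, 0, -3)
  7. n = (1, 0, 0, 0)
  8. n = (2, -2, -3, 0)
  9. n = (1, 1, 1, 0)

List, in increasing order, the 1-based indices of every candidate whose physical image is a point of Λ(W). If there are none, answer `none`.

π⊥(n) = n₀ + n₁ζ³ + n₂ζ⁶ + n₃ζ⁹ where ζ = e^{iπ/4}.
candidate 1: n = (1, -2, 3, 0) → π⊥ ≈ (+2.4142, -4.4142); max(|x|,|y|,|x±y|/√2) = 4.8284 > 1.2 ⇒ ∉ W
candidate 2: n = (0, 0, 0, -1) → π⊥ ≈ (-0.7071, -0.7071); max(|x|,|y|,|x±y|/√2) = 1.0000 ≤ 1.2 ⇒ ∈ W
candidate 3: n = (1, 1, -1, 1) → π⊥ ≈ (+1.0000, +2.4142); max(|x|,|y|,|x±y|/√2) = 2.4142 > 1.2 ⇒ ∉ W
candidate 4: n = (-1, -1, 1, 0) → π⊥ ≈ (-0.2929, -1.7071); max(|x|,|y|,|x±y|/√2) = 1.7071 > 1.2 ⇒ ∉ W
candidate 5: n = (0, 1, 1, 1) → π⊥ ≈ (+0.0000, +0.4142); max(|x|,|y|,|x±y|/√2) = 0.4142 ≤ 1.2 ⇒ ∈ W
candidate 6: n = (-3, 0, 0, -3) → π⊥ ≈ (-5.1213, -2.1213); max(|x|,|y|,|x±y|/√2) = 5.1213 > 1.2 ⇒ ∉ W
candidate 7: n = (1, 0, 0, 0) → π⊥ ≈ (+1.0000, +0.0000); max(|x|,|y|,|x±y|/√2) = 1.0000 ≤ 1.2 ⇒ ∈ W
candidate 8: n = (2, -2, -3, 0) → π⊥ ≈ (+3.4142, +1.5858); max(|x|,|y|,|x±y|/√2) = 3.5355 > 1.2 ⇒ ∉ W
candidate 9: n = (1, 1, 1, 0) → π⊥ ≈ (+0.2929, -0.2929); max(|x|,|y|,|x±y|/√2) = 0.4142 ≤ 1.2 ⇒ ∈ W

2, 5, 7, 9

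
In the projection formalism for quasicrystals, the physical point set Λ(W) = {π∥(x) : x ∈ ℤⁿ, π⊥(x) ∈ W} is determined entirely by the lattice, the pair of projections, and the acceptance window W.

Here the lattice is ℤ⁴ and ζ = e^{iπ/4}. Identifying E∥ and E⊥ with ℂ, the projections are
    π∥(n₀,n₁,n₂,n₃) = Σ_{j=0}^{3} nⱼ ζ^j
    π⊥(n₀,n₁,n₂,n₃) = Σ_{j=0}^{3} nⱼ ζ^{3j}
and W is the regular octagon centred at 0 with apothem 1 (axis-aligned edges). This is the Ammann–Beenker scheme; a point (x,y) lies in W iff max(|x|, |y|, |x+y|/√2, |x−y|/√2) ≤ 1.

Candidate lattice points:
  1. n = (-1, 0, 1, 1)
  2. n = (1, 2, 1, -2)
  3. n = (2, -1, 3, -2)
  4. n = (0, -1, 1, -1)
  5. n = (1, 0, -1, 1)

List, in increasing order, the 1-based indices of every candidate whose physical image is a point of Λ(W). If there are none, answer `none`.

1

Internal map: ζ^{3j} for j=0..3 gives (1,0), (−√2/2,√2/2), (0,−1), (√2/2,√2/2).
candidate 1: n = (-1, 0, 1, 1) → π⊥ ≈ (-0.29289, -0.29289); max(|x|,|y|,|x±y|/√2) = 0.41421 ≤ 1 ⇒ ∈ W
candidate 2: n = (1, 2, 1, -2) → π⊥ ≈ (-1.82843, -1.00000); max(|x|,|y|,|x±y|/√2) = 2.00000 > 1 ⇒ ∉ W
candidate 3: n = (2, -1, 3, -2) → π⊥ ≈ (+1.29289, -5.12132); max(|x|,|y|,|x±y|/√2) = 5.12132 > 1 ⇒ ∉ W
candidate 4: n = (0, -1, 1, -1) → π⊥ ≈ (+0.00000, -2.41421); max(|x|,|y|,|x±y|/√2) = 2.41421 > 1 ⇒ ∉ W
candidate 5: n = (1, 0, -1, 1) → π⊥ ≈ (+1.70711, +1.70711); max(|x|,|y|,|x±y|/√2) = 2.41421 > 1 ⇒ ∉ W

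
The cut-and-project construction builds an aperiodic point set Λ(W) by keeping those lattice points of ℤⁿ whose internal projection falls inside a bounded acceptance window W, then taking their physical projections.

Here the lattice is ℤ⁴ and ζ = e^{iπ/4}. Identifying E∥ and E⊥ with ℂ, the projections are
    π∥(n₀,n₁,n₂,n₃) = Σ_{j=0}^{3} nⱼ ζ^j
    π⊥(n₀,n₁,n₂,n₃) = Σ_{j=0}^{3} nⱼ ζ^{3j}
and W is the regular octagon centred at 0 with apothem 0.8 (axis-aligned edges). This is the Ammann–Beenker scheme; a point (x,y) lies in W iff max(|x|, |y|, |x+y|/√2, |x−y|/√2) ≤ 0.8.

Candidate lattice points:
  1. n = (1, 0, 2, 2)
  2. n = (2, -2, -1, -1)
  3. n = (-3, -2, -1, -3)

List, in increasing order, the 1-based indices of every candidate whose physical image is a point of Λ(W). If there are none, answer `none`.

Internal map: ζ^{3j} for j=0..3 gives (1,0), (−√2/2,√2/2), (0,−1), (√2/2,√2/2).
candidate 1: n = (1, 0, 2, 2) → π⊥ ≈ (+2.414214, -0.585786); max(|x|,|y|,|x±y|/√2) = 2.414214 > 0.8 ⇒ ∉ W
candidate 2: n = (2, -2, -1, -1) → π⊥ ≈ (+2.707107, -1.121320); max(|x|,|y|,|x±y|/√2) = 2.707107 > 0.8 ⇒ ∉ W
candidate 3: n = (-3, -2, -1, -3) → π⊥ ≈ (-3.707107, -2.535534); max(|x|,|y|,|x±y|/√2) = 4.414214 > 0.8 ⇒ ∉ W

none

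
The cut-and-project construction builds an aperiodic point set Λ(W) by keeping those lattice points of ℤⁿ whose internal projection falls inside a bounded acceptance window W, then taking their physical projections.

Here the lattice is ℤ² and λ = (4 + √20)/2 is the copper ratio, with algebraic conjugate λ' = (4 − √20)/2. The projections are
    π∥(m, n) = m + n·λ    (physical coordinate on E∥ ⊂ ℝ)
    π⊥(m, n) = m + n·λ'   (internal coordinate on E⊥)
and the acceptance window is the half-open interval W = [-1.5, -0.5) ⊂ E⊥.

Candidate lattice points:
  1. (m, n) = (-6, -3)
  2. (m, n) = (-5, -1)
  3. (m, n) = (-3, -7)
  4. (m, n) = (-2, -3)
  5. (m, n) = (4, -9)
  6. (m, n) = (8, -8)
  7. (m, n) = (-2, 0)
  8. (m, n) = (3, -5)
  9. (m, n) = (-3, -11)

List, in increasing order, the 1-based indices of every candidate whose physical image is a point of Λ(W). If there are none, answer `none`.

Compute λ' = (4−√20)/2 = -0.2361, so π⊥(m,n) = m -0.2361·n.
[1] lift (-6,-3): star map gives -5.2918; window check -1.5 ≤ -5.2918 < -0.5 is false → out
[2] lift (-5,-1): star map gives -4.7639; window check -1.5 ≤ -4.7639 < -0.5 is false → out
[3] lift (-3,-7): star map gives -1.3475; window check -1.5 ≤ -1.3475 < -0.5 is true → IN Λ
[4] lift (-2,-3): star map gives -1.2918; window check -1.5 ≤ -1.2918 < -0.5 is true → IN Λ
[5] lift (4,-9): star map gives 6.1246; window check -1.5 ≤ 6.1246 < -0.5 is false → out
[6] lift (8,-8): star map gives 9.8885; window check -1.5 ≤ 9.8885 < -0.5 is false → out
[7] lift (-2,0): star map gives -2.0000; window check -1.5 ≤ -2.0000 < -0.5 is false → out
[8] lift (3,-5): star map gives 4.1803; window check -1.5 ≤ 4.1803 < -0.5 is false → out
[9] lift (-3,-11): star map gives -0.4033; window check -1.5 ≤ -0.4033 < -0.5 is false → out

3, 4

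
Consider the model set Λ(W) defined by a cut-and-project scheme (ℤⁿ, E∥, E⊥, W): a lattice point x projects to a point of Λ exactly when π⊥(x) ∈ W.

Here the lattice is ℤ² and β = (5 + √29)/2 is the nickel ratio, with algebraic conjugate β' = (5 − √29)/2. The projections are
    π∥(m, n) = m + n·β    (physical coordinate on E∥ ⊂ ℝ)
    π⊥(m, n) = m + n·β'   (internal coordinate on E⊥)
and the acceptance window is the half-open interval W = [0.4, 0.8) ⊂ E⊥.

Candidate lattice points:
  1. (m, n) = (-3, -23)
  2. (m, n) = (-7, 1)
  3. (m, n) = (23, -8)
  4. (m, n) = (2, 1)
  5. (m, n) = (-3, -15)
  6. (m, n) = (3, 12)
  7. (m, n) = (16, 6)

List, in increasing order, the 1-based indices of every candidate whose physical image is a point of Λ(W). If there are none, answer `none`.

Compute β' = (5−√29)/2 = -0.1926, so π⊥(m,n) = m -0.1926·n.
candidate 1: (m,n)=(-3,-23) → π∥ = -3-23·β ≈ -122.4294, π⊥ = -3-23·β' ≈ 1.4294 ∉ [0.4, 0.8) ⇒ out
candidate 2: (m,n)=(-7,1) → π∥ = -7+1·β ≈ -1.8074, π⊥ = -7+1·β' ≈ -7.1926 ∉ [0.4, 0.8) ⇒ out
candidate 3: (m,n)=(23,-8) → π∥ = 23-8·β ≈ -18.5407, π⊥ = 23-8·β' ≈ 24.5407 ∉ [0.4, 0.8) ⇒ out
candidate 4: (m,n)=(2,1) → π∥ = 2+1·β ≈ 7.1926, π⊥ = 2+1·β' ≈ 1.8074 ∉ [0.4, 0.8) ⇒ out
candidate 5: (m,n)=(-3,-15) → π∥ = -3-15·β ≈ -80.8887, π⊥ = -3-15·β' ≈ -0.1113 ∉ [0.4, 0.8) ⇒ out
candidate 6: (m,n)=(3,12) → π∥ = 3+12·β ≈ 65.3110, π⊥ = 3+12·β' ≈ 0.6890 ∈ [0.4, 0.8) ⇒ IN Λ
candidate 7: (m,n)=(16,6) → π∥ = 16+6·β ≈ 47.1555, π⊥ = 16+6·β' ≈ 14.8445 ∉ [0.4, 0.8) ⇒ out

6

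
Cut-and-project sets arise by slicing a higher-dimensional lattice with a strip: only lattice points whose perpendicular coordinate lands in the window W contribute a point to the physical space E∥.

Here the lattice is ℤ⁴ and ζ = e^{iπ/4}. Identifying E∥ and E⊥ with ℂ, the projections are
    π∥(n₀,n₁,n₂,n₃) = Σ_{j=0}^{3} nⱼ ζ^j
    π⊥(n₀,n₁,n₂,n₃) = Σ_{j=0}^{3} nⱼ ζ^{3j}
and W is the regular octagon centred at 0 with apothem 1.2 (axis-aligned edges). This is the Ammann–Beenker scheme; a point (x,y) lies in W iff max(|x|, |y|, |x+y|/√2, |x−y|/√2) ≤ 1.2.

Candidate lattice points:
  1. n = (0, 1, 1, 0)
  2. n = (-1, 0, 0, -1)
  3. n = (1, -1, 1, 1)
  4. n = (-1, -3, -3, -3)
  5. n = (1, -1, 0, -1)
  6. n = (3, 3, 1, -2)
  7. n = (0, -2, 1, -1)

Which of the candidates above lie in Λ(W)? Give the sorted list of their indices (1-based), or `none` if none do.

1, 6

Internal map: ζ^{3j} for j=0..3 gives (1,0), (−√2/2,√2/2), (0,−1), (√2/2,√2/2).
candidate 1: n = (0, 1, 1, 0) → π⊥ ≈ (-0.7071, -0.2929); max(|x|,|y|,|x±y|/√2) = 0.7071 ≤ 1.2 ⇒ ∈ W
candidate 2: n = (-1, 0, 0, -1) → π⊥ ≈ (-1.7071, -0.7071); max(|x|,|y|,|x±y|/√2) = 1.7071 > 1.2 ⇒ ∉ W
candidate 3: n = (1, -1, 1, 1) → π⊥ ≈ (+2.4142, -1.0000); max(|x|,|y|,|x±y|/√2) = 2.4142 > 1.2 ⇒ ∉ W
candidate 4: n = (-1, -3, -3, -3) → π⊥ ≈ (-1.0000, -1.2426); max(|x|,|y|,|x±y|/√2) = 1.5858 > 1.2 ⇒ ∉ W
candidate 5: n = (1, -1, 0, -1) → π⊥ ≈ (+1.0000, -1.4142); max(|x|,|y|,|x±y|/√2) = 1.7071 > 1.2 ⇒ ∉ W
candidate 6: n = (3, 3, 1, -2) → π⊥ ≈ (-0.5355, -0.2929); max(|x|,|y|,|x±y|/√2) = 0.5858 ≤ 1.2 ⇒ ∈ W
candidate 7: n = (0, -2, 1, -1) → π⊥ ≈ (+0.7071, -3.1213); max(|x|,|y|,|x±y|/√2) = 3.1213 > 1.2 ⇒ ∉ W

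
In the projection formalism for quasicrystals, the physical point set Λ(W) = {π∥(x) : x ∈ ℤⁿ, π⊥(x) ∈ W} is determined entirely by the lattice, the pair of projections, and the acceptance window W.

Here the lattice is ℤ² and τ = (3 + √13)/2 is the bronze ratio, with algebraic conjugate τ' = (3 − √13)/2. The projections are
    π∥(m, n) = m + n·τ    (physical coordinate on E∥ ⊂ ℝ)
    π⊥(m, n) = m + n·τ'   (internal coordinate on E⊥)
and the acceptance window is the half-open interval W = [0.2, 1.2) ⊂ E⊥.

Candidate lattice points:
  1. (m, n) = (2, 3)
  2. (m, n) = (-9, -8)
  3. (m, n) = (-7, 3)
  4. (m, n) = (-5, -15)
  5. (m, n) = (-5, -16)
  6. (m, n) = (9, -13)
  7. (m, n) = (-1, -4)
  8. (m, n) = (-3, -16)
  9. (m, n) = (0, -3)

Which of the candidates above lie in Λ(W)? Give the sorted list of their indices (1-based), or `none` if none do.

τ' = (3−√13)/2 ≈ -0.302776.
[1] lift (2,3): star map gives 1.091673; window check 0.2 ≤ 1.091673 < 1.2 is true → IN Λ
[2] lift (-9,-8): star map gives -6.577795; window check 0.2 ≤ -6.577795 < 1.2 is false → out
[3] lift (-7,3): star map gives -7.908327; window check 0.2 ≤ -7.908327 < 1.2 is false → out
[4] lift (-5,-15): star map gives -0.458365; window check 0.2 ≤ -0.458365 < 1.2 is false → out
[5] lift (-5,-16): star map gives -0.155590; window check 0.2 ≤ -0.155590 < 1.2 is false → out
[6] lift (9,-13): star map gives 12.936083; window check 0.2 ≤ 12.936083 < 1.2 is false → out
[7] lift (-1,-4): star map gives 0.211103; window check 0.2 ≤ 0.211103 < 1.2 is true → IN Λ
[8] lift (-3,-16): star map gives 1.844410; window check 0.2 ≤ 1.844410 < 1.2 is false → out
[9] lift (0,-3): star map gives 0.908327; window check 0.2 ≤ 0.908327 < 1.2 is true → IN Λ

1, 7, 9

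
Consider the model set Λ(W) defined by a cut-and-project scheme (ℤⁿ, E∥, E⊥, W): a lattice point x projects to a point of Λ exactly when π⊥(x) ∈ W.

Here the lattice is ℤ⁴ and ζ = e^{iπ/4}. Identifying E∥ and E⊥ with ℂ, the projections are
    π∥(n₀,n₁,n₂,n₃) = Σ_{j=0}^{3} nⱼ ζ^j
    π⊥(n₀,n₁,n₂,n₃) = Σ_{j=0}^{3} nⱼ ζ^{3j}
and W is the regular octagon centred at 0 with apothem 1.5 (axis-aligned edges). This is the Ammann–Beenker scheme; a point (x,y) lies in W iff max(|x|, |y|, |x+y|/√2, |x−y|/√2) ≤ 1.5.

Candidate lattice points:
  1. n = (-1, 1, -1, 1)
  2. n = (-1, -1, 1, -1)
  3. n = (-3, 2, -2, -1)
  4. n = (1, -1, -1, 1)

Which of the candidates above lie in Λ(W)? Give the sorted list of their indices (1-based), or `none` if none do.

none

With ζ = e^{iπ/4} the internal vectors are ζ^0,ζ^3,ζ^6,ζ^9.
#1 (-1, 1, -1, 1): internal (-1.00000, 2.41421); octagon support 2.41421 vs apothem 1.5 → ∉ W
#2 (-1, -1, 1, -1): internal (-1.00000, -2.41421); octagon support 2.41421 vs apothem 1.5 → ∉ W
#3 (-3, 2, -2, -1): internal (-5.12132, 2.70711); octagon support 5.53553 vs apothem 1.5 → ∉ W
#4 (1, -1, -1, 1): internal (2.41421, 1.00000); octagon support 2.41421 vs apothem 1.5 → ∉ W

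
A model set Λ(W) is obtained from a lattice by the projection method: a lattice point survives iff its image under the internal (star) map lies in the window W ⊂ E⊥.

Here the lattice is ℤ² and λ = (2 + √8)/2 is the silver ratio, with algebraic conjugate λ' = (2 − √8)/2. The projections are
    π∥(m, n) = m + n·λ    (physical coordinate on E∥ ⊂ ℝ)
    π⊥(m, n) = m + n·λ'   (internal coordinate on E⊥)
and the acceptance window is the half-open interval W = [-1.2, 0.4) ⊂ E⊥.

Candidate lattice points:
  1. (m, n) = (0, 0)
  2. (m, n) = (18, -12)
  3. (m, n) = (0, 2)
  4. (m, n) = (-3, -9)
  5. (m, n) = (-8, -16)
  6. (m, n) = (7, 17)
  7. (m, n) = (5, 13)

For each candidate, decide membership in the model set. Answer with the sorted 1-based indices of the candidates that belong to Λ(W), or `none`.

1, 3, 6, 7

Compute λ' = (2−√8)/2 = -0.414214, so π⊥(m,n) = m -0.414214·n.
[1] lift (0,0): star map gives 0.000000; window check -1.2 ≤ 0.000000 < 0.4 is true → IN Λ
[2] lift (18,-12): star map gives 22.970563; window check -1.2 ≤ 22.970563 < 0.4 is false → out
[3] lift (0,2): star map gives -0.828427; window check -1.2 ≤ -0.828427 < 0.4 is true → IN Λ
[4] lift (-3,-9): star map gives 0.727922; window check -1.2 ≤ 0.727922 < 0.4 is false → out
[5] lift (-8,-16): star map gives -1.372583; window check -1.2 ≤ -1.372583 < 0.4 is false → out
[6] lift (7,17): star map gives -0.041631; window check -1.2 ≤ -0.041631 < 0.4 is true → IN Λ
[7] lift (5,13): star map gives -0.384776; window check -1.2 ≤ -0.384776 < 0.4 is true → IN Λ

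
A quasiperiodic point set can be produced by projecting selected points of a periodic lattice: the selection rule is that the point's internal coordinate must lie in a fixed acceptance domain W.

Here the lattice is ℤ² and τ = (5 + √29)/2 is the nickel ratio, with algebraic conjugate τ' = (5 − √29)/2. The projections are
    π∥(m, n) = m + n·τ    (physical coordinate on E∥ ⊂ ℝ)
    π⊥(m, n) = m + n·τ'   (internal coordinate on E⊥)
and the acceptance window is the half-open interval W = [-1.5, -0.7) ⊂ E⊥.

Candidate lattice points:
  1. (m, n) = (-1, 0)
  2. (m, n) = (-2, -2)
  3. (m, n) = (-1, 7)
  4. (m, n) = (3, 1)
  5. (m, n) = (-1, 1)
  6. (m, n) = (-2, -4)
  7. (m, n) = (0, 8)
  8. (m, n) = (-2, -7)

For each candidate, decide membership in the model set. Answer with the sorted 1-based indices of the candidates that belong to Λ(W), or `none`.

1, 5, 6

Compute τ' = (5−√29)/2 = -0.1926, so π⊥(m,n) = m -0.1926·n.
candidate 1: (m,n)=(-1,0) → π∥ = -1+0·τ ≈ -1.0000, π⊥ = -1+0·τ' ≈ -1.0000 ∈ [-1.5, -0.7) ⇒ IN Λ
candidate 2: (m,n)=(-2,-2) → π∥ = -2-2·τ ≈ -12.3852, π⊥ = -2-2·τ' ≈ -1.6148 ∉ [-1.5, -0.7) ⇒ out
candidate 3: (m,n)=(-1,7) → π∥ = -1+7·τ ≈ 35.3481, π⊥ = -1+7·τ' ≈ -2.3481 ∉ [-1.5, -0.7) ⇒ out
candidate 4: (m,n)=(3,1) → π∥ = 3+1·τ ≈ 8.1926, π⊥ = 3+1·τ' ≈ 2.8074 ∉ [-1.5, -0.7) ⇒ out
candidate 5: (m,n)=(-1,1) → π∥ = -1+1·τ ≈ 4.1926, π⊥ = -1+1·τ' ≈ -1.1926 ∈ [-1.5, -0.7) ⇒ IN Λ
candidate 6: (m,n)=(-2,-4) → π∥ = -2-4·τ ≈ -22.7703, π⊥ = -2-4·τ' ≈ -1.2297 ∈ [-1.5, -0.7) ⇒ IN Λ
candidate 7: (m,n)=(0,8) → π∥ = 0+8·τ ≈ 41.5407, π⊥ = 0+8·τ' ≈ -1.5407 ∉ [-1.5, -0.7) ⇒ out
candidate 8: (m,n)=(-2,-7) → π∥ = -2-7·τ ≈ -38.3481, π⊥ = -2-7·τ' ≈ -0.6519 ∉ [-1.5, -0.7) ⇒ out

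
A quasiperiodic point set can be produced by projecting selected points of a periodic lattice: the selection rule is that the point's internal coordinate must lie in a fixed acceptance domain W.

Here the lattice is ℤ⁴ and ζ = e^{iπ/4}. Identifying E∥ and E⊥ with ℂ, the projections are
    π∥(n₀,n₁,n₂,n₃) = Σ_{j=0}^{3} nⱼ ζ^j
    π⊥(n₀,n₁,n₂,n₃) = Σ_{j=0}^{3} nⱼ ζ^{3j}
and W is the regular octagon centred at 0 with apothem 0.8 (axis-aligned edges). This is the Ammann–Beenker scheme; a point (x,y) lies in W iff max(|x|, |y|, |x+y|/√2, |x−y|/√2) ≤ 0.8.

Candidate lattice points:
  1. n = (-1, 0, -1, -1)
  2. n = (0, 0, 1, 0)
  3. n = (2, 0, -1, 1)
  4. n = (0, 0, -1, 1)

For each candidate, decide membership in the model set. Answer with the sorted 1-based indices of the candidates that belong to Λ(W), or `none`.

π⊥(n) = n₀ + n₁ζ³ + n₂ζ⁶ + n₃ζ⁹ where ζ = e^{iπ/4}.
candidate 1: n = (-1, 0, -1, -1) → π⊥ ≈ (-1.7071, +0.2929); max(|x|,|y|,|x±y|/√2) = 1.7071 > 0.8 ⇒ ∉ W
candidate 2: n = (0, 0, 1, 0) → π⊥ ≈ (+0.0000, -1.0000); max(|x|,|y|,|x±y|/√2) = 1.0000 > 0.8 ⇒ ∉ W
candidate 3: n = (2, 0, -1, 1) → π⊥ ≈ (+2.7071, +1.7071); max(|x|,|y|,|x±y|/√2) = 3.1213 > 0.8 ⇒ ∉ W
candidate 4: n = (0, 0, -1, 1) → π⊥ ≈ (+0.7071, +1.7071); max(|x|,|y|,|x±y|/√2) = 1.7071 > 0.8 ⇒ ∉ W

none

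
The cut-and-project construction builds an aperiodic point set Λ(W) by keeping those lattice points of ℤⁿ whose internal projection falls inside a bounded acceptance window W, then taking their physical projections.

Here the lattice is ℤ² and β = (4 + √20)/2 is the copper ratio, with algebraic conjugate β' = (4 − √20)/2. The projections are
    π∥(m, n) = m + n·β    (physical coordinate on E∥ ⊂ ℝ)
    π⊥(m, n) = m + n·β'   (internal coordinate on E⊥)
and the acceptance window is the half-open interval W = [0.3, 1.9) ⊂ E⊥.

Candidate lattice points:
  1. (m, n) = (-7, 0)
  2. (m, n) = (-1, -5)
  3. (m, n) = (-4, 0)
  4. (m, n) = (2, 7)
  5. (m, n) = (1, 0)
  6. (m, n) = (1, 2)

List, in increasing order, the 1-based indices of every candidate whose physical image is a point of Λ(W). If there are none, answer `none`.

β' = (4−√20)/2 ≈ -0.236068.
#1 (-7,0): internal coord -7 + (0)·β' = -7.000000; -7.000000 ∉ [0.3, 1.9) → out
#2 (-1,-5): internal coord -1 + (-5)·β' = +0.180340; +0.180340 ∉ [0.3, 1.9) → out
#3 (-4,0): internal coord -4 + (0)·β' = -4.000000; -4.000000 ∉ [0.3, 1.9) → out
#4 (2,7): internal coord 2 + (7)·β' = +0.347524; +0.347524 ∈ [0.3, 1.9) → IN Λ
#5 (1,0): internal coord 1 + (0)·β' = +1.000000; +1.000000 ∈ [0.3, 1.9) → IN Λ
#6 (1,2): internal coord 1 + (2)·β' = +0.527864; +0.527864 ∈ [0.3, 1.9) → IN Λ

4, 5, 6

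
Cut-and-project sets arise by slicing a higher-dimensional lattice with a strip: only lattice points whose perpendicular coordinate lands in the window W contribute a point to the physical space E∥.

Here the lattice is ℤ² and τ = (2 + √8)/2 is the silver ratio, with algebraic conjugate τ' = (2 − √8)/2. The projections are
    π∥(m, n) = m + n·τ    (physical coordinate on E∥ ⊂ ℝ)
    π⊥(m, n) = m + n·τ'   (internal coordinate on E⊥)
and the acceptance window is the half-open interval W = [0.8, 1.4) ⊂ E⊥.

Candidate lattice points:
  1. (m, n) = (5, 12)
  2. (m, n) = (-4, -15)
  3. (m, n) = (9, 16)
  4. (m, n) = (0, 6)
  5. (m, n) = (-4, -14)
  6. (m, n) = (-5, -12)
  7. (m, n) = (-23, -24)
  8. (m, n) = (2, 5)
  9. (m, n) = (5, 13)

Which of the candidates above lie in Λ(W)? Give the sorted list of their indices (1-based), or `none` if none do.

Numerically τ ≈ 2.414214 and τ' = −1/τ ≈ -0.414214.
candidate 1: (m,n)=(5,12) → π∥ = 5+12·τ ≈ 33.970563, π⊥ = 5+12·τ' ≈ 0.029437 ∉ [0.8, 1.4) ⇒ out
candidate 2: (m,n)=(-4,-15) → π∥ = -4-15·τ ≈ -40.213203, π⊥ = -4-15·τ' ≈ 2.213203 ∉ [0.8, 1.4) ⇒ out
candidate 3: (m,n)=(9,16) → π∥ = 9+16·τ ≈ 47.627417, π⊥ = 9+16·τ' ≈ 2.372583 ∉ [0.8, 1.4) ⇒ out
candidate 4: (m,n)=(0,6) → π∥ = 0+6·τ ≈ 14.485281, π⊥ = 0+6·τ' ≈ -2.485281 ∉ [0.8, 1.4) ⇒ out
candidate 5: (m,n)=(-4,-14) → π∥ = -4-14·τ ≈ -37.798990, π⊥ = -4-14·τ' ≈ 1.798990 ∉ [0.8, 1.4) ⇒ out
candidate 6: (m,n)=(-5,-12) → π∥ = -5-12·τ ≈ -33.970563, π⊥ = -5-12·τ' ≈ -0.029437 ∉ [0.8, 1.4) ⇒ out
candidate 7: (m,n)=(-23,-24) → π∥ = -23-24·τ ≈ -80.941125, π⊥ = -23-24·τ' ≈ -13.058875 ∉ [0.8, 1.4) ⇒ out
candidate 8: (m,n)=(2,5) → π∥ = 2+5·τ ≈ 14.071068, π⊥ = 2+5·τ' ≈ -0.071068 ∉ [0.8, 1.4) ⇒ out
candidate 9: (m,n)=(5,13) → π∥ = 5+13·τ ≈ 36.384776, π⊥ = 5+13·τ' ≈ -0.384776 ∉ [0.8, 1.4) ⇒ out

none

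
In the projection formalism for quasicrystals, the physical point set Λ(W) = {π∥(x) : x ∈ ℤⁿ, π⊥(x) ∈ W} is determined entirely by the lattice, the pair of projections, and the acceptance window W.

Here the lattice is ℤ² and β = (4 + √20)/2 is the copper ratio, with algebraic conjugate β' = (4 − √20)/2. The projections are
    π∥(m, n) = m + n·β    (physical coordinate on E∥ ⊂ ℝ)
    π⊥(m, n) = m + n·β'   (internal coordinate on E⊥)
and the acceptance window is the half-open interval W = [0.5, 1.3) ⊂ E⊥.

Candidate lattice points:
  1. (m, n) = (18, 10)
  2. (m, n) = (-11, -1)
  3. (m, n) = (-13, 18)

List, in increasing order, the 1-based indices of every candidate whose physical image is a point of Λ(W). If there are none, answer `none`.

none

β' = (4−√20)/2 ≈ -0.236068.
candidate 1: (m,n)=(18,10) → π∥ = 18+10·β ≈ 60.360680, π⊥ = 18+10·β' ≈ 15.639320 ∉ [0.5, 1.3) ⇒ out
candidate 2: (m,n)=(-11,-1) → π∥ = -11-1·β ≈ -15.236068, π⊥ = -11-1·β' ≈ -10.763932 ∉ [0.5, 1.3) ⇒ out
candidate 3: (m,n)=(-13,18) → π∥ = -13+18·β ≈ 63.249224, π⊥ = -13+18·β' ≈ -17.249224 ∉ [0.5, 1.3) ⇒ out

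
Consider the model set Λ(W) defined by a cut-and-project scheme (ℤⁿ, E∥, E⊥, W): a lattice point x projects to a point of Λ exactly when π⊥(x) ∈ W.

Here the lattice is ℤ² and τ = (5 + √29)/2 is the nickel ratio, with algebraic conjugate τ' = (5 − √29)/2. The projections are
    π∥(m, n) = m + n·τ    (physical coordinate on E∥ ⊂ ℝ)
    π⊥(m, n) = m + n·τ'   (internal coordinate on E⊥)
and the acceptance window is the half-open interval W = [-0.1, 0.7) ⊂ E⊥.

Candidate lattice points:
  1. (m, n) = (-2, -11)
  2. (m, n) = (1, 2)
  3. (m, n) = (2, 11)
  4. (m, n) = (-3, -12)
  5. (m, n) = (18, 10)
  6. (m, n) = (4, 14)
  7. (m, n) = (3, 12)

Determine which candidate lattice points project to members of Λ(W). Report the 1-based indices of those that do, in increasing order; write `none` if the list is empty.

1, 2, 7

Numerically τ ≈ 5.192582 and τ' = −1/τ ≈ -0.192582.
[1] lift (-2,-11): star map gives 0.118406; window check -0.1 ≤ 0.118406 < 0.7 is true → IN Λ
[2] lift (1,2): star map gives 0.614835; window check -0.1 ≤ 0.614835 < 0.7 is true → IN Λ
[3] lift (2,11): star map gives -0.118406; window check -0.1 ≤ -0.118406 < 0.7 is false → out
[4] lift (-3,-12): star map gives -0.689011; window check -0.1 ≤ -0.689011 < 0.7 is false → out
[5] lift (18,10): star map gives 16.074176; window check -0.1 ≤ 16.074176 < 0.7 is false → out
[6] lift (4,14): star map gives 1.303846; window check -0.1 ≤ 1.303846 < 0.7 is false → out
[7] lift (3,12): star map gives 0.689011; window check -0.1 ≤ 0.689011 < 0.7 is true → IN Λ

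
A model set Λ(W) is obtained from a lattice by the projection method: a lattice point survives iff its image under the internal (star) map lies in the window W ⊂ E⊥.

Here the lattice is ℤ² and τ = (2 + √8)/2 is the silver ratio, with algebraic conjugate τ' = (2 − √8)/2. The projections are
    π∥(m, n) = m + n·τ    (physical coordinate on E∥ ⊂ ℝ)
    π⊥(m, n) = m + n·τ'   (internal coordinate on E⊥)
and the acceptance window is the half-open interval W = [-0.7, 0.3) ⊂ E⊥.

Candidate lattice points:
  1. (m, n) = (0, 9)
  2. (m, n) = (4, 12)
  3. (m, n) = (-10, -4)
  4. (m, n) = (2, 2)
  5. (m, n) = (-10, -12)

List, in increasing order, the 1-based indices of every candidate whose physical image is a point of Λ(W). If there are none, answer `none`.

none

τ' = (2−√8)/2 ≈ -0.414214.
#1 (0,9): internal coord 0 + (9)·τ' = -3.727922; -3.727922 ∉ [-0.7, 0.3) → out
#2 (4,12): internal coord 4 + (12)·τ' = -0.970563; -0.970563 ∉ [-0.7, 0.3) → out
#3 (-10,-4): internal coord -10 + (-4)·τ' = -8.343146; -8.343146 ∉ [-0.7, 0.3) → out
#4 (2,2): internal coord 2 + (2)·τ' = +1.171573; +1.171573 ∉ [-0.7, 0.3) → out
#5 (-10,-12): internal coord -10 + (-12)·τ' = -5.029437; -5.029437 ∉ [-0.7, 0.3) → out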